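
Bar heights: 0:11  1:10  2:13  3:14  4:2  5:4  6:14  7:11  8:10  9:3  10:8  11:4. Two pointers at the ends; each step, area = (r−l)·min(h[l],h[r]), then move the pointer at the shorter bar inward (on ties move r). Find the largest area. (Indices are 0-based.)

[0,11] min(11,4)*11=44 best=44 * → r--
[0,10] min(11,8)*10=80 best=80 * → r--
[0,9] min(11,3)*9=27 best=80 → r--
[0,8] min(11,10)*8=80 best=80 → r--
[0,7] min(11,11)*7=77 best=80 → r--
[0,6] min(11,14)*6=66 best=80 → l++
[1,6] min(10,14)*5=50 best=80 → l++
[2,6] min(13,14)*4=52 best=80 → l++
[3,6] min(14,14)*3=42 best=80 → r--
[3,5] min(14,4)*2=8 best=80 → r--
[3,4] min(14,2)*1=2 best=80 → r--

max area = 80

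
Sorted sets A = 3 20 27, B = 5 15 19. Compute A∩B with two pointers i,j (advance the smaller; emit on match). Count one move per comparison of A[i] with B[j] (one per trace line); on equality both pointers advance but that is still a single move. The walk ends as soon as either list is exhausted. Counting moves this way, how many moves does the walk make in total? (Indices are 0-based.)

4 moves

i=0 j=0: 3<5, i++
i=1 j=0: 20>5, j++
i=1 j=1: 20>15, j++
i=1 j=2: 20>19, j++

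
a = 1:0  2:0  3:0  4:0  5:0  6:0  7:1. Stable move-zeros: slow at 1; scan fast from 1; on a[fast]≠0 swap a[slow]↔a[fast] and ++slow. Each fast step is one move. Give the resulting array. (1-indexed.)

slow=1 fast=1: a[fast]=0, fast++
slow=1 fast=2: a[fast]=0, fast++
slow=1 fast=3: a[fast]=0, fast++
slow=1 fast=4: a[fast]=0, fast++
slow=1 fast=5: a[fast]=0, fast++
slow=1 fast=6: a[fast]=0, fast++
slow=1 fast=7: a[fast]=1≠0 swap→a[1]=1, slow++,fast++

[1, 0, 0, 0, 0, 0, 0]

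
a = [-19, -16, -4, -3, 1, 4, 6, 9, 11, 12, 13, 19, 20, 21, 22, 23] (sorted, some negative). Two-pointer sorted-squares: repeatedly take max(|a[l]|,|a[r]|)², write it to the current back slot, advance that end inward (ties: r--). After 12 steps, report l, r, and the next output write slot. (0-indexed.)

[0,15] |-19|<=|23| out[15]=529 → r--
[0,14] |-19|<=|22| out[14]=484 → r--
[0,13] |-19|<=|21| out[13]=441 → r--
[0,12] |-19|<=|20| out[12]=400 → r--
[0,11] |-19|<=|19| out[11]=361 → r--
[0,10] |-19|>|13| out[10]=361 → l++
[1,10] |-16|>|13| out[9]=256 → l++
[2,10] |-4|<=|13| out[8]=169 → r--
[2,9] |-4|<=|12| out[7]=144 → r--
[2,8] |-4|<=|11| out[6]=121 → r--
[2,7] |-4|<=|9| out[5]=81 → r--
[2,6] |-4|<=|6| out[4]=36 → r--

l=2, r=5, next write slot=3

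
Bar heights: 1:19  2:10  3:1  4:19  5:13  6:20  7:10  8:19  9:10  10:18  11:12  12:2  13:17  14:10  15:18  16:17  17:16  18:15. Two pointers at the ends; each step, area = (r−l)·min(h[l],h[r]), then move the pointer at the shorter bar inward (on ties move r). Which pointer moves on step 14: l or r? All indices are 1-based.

[1,18] min(19,15)*17=255 best=255 * → r--
[1,17] min(19,16)*16=256 best=256 * → r--
[1,16] min(19,17)*15=255 best=256 → r--
[1,15] min(19,18)*14=252 best=256 → r--
[1,14] min(19,10)*13=130 best=256 → r--
[1,13] min(19,17)*12=204 best=256 → r--
[1,12] min(19,2)*11=22 best=256 → r--
[1,11] min(19,12)*10=120 best=256 → r--
[1,10] min(19,18)*9=162 best=256 → r--
[1,9] min(19,10)*8=80 best=256 → r--
[1,8] min(19,19)*7=133 best=256 → r--
[1,7] min(19,10)*6=60 best=256 → r--
[1,6] min(19,20)*5=95 best=256 → l++
[2,6] min(10,20)*4=40 best=256 → l++

l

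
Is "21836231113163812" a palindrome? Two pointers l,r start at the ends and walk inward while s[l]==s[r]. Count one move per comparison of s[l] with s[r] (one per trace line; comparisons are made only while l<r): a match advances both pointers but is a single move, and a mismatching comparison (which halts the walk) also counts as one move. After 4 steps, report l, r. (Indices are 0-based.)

l=4, r=12

[0,16] '2'=='2' → l++,r--
[1,15] '1'=='1' → l++,r--
[2,14] '8'=='8' → l++,r--
[3,13] '3'=='3' → l++,r--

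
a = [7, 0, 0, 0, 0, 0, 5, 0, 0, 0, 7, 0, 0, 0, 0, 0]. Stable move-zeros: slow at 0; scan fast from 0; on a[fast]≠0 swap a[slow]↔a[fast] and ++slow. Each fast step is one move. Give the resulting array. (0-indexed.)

slow=0 fast=0: a[fast]=7≠0 swap→a[0]=7, slow++,fast++
slow=1 fast=1: a[fast]=0, fast++
slow=1 fast=2: a[fast]=0, fast++
slow=1 fast=3: a[fast]=0, fast++
slow=1 fast=4: a[fast]=0, fast++
slow=1 fast=5: a[fast]=0, fast++
slow=1 fast=6: a[fast]=5≠0 swap→a[1]=5, slow++,fast++
slow=2 fast=7: a[fast]=0, fast++
slow=2 fast=8: a[fast]=0, fast++
slow=2 fast=9: a[fast]=0, fast++
slow=2 fast=10: a[fast]=7≠0 swap→a[2]=7, slow++,fast++
slow=3 fast=11: a[fast]=0, fast++
slow=3 fast=12: a[fast]=0, fast++
slow=3 fast=13: a[fast]=0, fast++
slow=3 fast=14: a[fast]=0, fast++
slow=3 fast=15: a[fast]=0, fast++

[7, 5, 7, 0, 0, 0, 0, 0, 0, 0, 0, 0, 0, 0, 0, 0]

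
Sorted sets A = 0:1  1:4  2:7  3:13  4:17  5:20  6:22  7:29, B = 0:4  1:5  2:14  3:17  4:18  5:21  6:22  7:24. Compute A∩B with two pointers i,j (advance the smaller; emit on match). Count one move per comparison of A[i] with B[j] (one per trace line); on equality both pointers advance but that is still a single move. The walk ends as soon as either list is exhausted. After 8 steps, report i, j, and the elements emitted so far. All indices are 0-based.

i=0 j=0: 1<4, i++
i=1 j=0: 4==4 emit, i++,j++
i=2 j=1: 7>5, j++
i=2 j=2: 7<14, i++
i=3 j=2: 13<14, i++
i=4 j=2: 17>14, j++
i=4 j=3: 17==17 emit, i++,j++
i=5 j=4: 20>18, j++

i=5, j=5, emitted=[4, 17]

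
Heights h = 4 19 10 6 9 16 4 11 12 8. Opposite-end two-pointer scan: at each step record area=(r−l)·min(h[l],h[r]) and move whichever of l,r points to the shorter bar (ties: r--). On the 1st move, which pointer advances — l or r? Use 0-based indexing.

l=0 r=9: min(4,8)*9=36 best=36 *, l++

l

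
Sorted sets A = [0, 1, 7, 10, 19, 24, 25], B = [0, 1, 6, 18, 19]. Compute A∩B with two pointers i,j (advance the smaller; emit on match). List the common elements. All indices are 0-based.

intersection = [0, 1, 19]

[i=0,j=0] 0==0 emit → i++,j++
[i=1,j=1] 1==1 emit → i++,j++
[i=2,j=2] 7>6 → j++
[i=2,j=3] 7<18 → i++
[i=3,j=3] 10<18 → i++
[i=4,j=3] 19>18 → j++
[i=4,j=4] 19==19 emit → i++,j++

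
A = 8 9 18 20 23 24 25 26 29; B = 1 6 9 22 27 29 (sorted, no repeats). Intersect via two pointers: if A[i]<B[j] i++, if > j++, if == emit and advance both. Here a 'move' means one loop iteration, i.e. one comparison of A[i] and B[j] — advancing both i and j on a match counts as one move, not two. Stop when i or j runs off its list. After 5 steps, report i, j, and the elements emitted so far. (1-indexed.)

i=4, j=4, emitted=[9]

i=1 j=1: 8>1, j++
i=1 j=2: 8>6, j++
i=1 j=3: 8<9, i++
i=2 j=3: 9==9 emit, i++,j++
i=3 j=4: 18<22, i++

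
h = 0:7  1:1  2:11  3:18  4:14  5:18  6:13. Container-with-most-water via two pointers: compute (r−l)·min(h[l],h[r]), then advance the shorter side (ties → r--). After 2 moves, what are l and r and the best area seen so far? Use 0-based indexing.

[0,6] min(7,13)*6=42 best=42 * → l++
[1,6] min(1,13)*5=5 best=42 → l++

l=2, r=6, best area=42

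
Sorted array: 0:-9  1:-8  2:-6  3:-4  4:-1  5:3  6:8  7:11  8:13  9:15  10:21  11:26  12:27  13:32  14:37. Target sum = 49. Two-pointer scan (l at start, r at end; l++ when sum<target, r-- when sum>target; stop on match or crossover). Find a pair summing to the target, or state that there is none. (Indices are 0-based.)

no pair

[0,14] -9+37=28 <49 → l++
[1,14] -8+37=29 <49 → l++
[2,14] -6+37=31 <49 → l++
[3,14] -4+37=33 <49 → l++
[4,14] -1+37=36 <49 → l++
[5,14] 3+37=40 <49 → l++
[6,14] 8+37=45 <49 → l++
[7,14] 11+37=48 <49 → l++
[8,14] 13+37=50 >49 → r--
[8,13] 13+32=45 <49 → l++
[9,13] 15+32=47 <49 → l++
[10,13] 21+32=53 >49 → r--
[10,12] 21+27=48 <49 → l++
[11,12] 26+27=53 >49 → r--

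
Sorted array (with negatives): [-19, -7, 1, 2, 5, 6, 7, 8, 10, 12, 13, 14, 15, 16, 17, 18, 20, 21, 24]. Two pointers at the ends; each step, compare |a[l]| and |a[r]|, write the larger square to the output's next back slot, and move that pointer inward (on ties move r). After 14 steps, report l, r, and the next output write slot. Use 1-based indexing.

l=2, r=6, next write slot=5

[1,19] |-19|<=|24| out[19]=576 → r--
[1,18] |-19|<=|21| out[18]=441 → r--
[1,17] |-19|<=|20| out[17]=400 → r--
[1,16] |-19|>|18| out[16]=361 → l++
[2,16] |-7|<=|18| out[15]=324 → r--
[2,15] |-7|<=|17| out[14]=289 → r--
[2,14] |-7|<=|16| out[13]=256 → r--
[2,13] |-7|<=|15| out[12]=225 → r--
[2,12] |-7|<=|14| out[11]=196 → r--
[2,11] |-7|<=|13| out[10]=169 → r--
[2,10] |-7|<=|12| out[9]=144 → r--
[2,9] |-7|<=|10| out[8]=100 → r--
[2,8] |-7|<=|8| out[7]=64 → r--
[2,7] |-7|<=|7| out[6]=49 → r--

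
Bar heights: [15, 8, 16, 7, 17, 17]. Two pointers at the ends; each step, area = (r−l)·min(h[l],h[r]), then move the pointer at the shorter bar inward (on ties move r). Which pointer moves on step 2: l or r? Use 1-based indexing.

l

l=1 r=6: min(15,17)*5=75 best=75 *, l++
l=2 r=6: min(8,17)*4=32 best=75, l++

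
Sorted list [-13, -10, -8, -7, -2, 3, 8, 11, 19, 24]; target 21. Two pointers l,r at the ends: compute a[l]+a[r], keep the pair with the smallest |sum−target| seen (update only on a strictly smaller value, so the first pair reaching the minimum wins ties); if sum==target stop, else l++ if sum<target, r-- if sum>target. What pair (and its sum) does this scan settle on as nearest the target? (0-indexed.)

[0,9] -13+24=11 d=10 * → l++
[1,9] -10+24=14 d=7 * → l++
[2,9] -8+24=16 d=5 * → l++
[3,9] -7+24=17 d=4 * → l++
[4,9] -2+24=22 d=1 * → r--
[4,8] -2+19=17 d=4 → l++
[5,8] 3+19=22 d=1 → r--
[5,7] 3+11=14 d=7 → l++
[6,7] 8+11=19 d=2 → l++

pair (-2, 24) with sum 22 (|Δ|=1)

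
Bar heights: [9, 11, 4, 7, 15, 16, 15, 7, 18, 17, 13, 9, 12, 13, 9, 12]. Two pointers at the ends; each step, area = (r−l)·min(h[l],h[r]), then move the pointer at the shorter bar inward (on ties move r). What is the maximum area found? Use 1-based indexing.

max area = 154

[1,16] min(9,12)*15=135 best=135 * → l++
[2,16] min(11,12)*14=154 best=154 * → l++
[3,16] min(4,12)*13=52 best=154 → l++
[4,16] min(7,12)*12=84 best=154 → l++
[5,16] min(15,12)*11=132 best=154 → r--
[5,15] min(15,9)*10=90 best=154 → r--
[5,14] min(15,13)*9=117 best=154 → r--
[5,13] min(15,12)*8=96 best=154 → r--
[5,12] min(15,9)*7=63 best=154 → r--
[5,11] min(15,13)*6=78 best=154 → r--
[5,10] min(15,17)*5=75 best=154 → l++
[6,10] min(16,17)*4=64 best=154 → l++
[7,10] min(15,17)*3=45 best=154 → l++
[8,10] min(7,17)*2=14 best=154 → l++
[9,10] min(18,17)*1=17 best=154 → r--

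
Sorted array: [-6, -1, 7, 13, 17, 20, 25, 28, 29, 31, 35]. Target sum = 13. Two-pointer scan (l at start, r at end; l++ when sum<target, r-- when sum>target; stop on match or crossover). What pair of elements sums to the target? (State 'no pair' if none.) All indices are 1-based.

[1,11] -6+35=29 >13 → r--
[1,10] -6+31=25 >13 → r--
[1,9] -6+29=23 >13 → r--
[1,8] -6+28=22 >13 → r--
[1,7] -6+25=19 >13 → r--
[1,6] -6+20=14 >13 → r--
[1,5] -6+17=11 <13 → l++
[2,5] -1+17=16 >13 → r--
[2,4] -1+13=12 <13 → l++
[3,4] 7+13=20 >13 → r--

no pair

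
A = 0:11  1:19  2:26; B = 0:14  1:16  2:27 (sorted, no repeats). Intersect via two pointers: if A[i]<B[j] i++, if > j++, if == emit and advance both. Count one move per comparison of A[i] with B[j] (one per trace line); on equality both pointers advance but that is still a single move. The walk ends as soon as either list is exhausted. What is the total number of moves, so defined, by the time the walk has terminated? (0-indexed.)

i=0 j=0: 11<14, i++
i=1 j=0: 19>14, j++
i=1 j=1: 19>16, j++
i=1 j=2: 19<27, i++
i=2 j=2: 26<27, i++

5 moves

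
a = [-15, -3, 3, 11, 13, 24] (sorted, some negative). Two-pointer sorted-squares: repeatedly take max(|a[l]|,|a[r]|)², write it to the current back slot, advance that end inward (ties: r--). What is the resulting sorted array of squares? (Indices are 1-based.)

[9, 9, 121, 169, 225, 576]

l=1 r=6: |-15|<=|24| out[6]=576, r--
l=1 r=5: |-15|>|13| out[5]=225, l++
l=2 r=5: |-3|<=|13| out[4]=169, r--
l=2 r=4: |-3|<=|11| out[3]=121, r--
l=2 r=3: |-3|<=|3| out[2]=9, r--
l=2 r=2: |-3|<=|-3| out[1]=9, r--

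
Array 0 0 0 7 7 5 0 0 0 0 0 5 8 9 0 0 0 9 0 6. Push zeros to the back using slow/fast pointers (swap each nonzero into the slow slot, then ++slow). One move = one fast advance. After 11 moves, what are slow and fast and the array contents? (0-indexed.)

slow=3, fast=11, a=[7, 7, 5, 0, 0, 0, 0, 0, 0, 0, 0, 5, 8, 9, 0, 0, 0, 9, 0, 6]

slow=0 fast=0: a[fast]=0, fast++
slow=0 fast=1: a[fast]=0, fast++
slow=0 fast=2: a[fast]=0, fast++
slow=0 fast=3: a[fast]=7≠0 swap→a[0]=7, slow++,fast++
slow=1 fast=4: a[fast]=7≠0 swap→a[1]=7, slow++,fast++
slow=2 fast=5: a[fast]=5≠0 swap→a[2]=5, slow++,fast++
slow=3 fast=6: a[fast]=0, fast++
slow=3 fast=7: a[fast]=0, fast++
slow=3 fast=8: a[fast]=0, fast++
slow=3 fast=9: a[fast]=0, fast++
slow=3 fast=10: a[fast]=0, fast++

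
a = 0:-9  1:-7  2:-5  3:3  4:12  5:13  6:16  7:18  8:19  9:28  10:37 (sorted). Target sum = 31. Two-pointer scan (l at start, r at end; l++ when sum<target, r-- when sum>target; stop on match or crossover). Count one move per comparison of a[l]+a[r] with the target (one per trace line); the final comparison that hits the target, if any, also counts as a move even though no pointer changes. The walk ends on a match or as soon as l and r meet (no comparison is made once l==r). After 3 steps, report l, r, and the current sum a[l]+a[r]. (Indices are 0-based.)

l=2, r=9, sum=23

[0,10] -9+37=28 <31 → l++
[1,10] -7+37=30 <31 → l++
[2,10] -5+37=32 >31 → r--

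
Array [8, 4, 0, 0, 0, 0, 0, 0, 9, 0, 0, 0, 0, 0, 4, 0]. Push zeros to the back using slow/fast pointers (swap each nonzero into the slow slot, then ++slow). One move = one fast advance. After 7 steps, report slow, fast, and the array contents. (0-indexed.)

slow=2, fast=7, a=[8, 4, 0, 0, 0, 0, 0, 0, 9, 0, 0, 0, 0, 0, 4, 0]

slow=0 fast=0: a[fast]=8≠0 swap→a[0]=8, slow++,fast++
slow=1 fast=1: a[fast]=4≠0 swap→a[1]=4, slow++,fast++
slow=2 fast=2: a[fast]=0, fast++
slow=2 fast=3: a[fast]=0, fast++
slow=2 fast=4: a[fast]=0, fast++
slow=2 fast=5: a[fast]=0, fast++
slow=2 fast=6: a[fast]=0, fast++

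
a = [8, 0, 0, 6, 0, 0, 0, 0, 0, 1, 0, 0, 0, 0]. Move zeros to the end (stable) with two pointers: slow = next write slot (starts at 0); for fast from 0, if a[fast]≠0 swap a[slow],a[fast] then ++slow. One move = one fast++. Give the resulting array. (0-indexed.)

(s=0,f=0) a[fast]=8≠0 swap→a[0]=8 → slow++,fast++
(s=1,f=1) a[fast]=0 → fast++
(s=1,f=2) a[fast]=0 → fast++
(s=1,f=3) a[fast]=6≠0 swap→a[1]=6 → slow++,fast++
(s=2,f=4) a[fast]=0 → fast++
(s=2,f=5) a[fast]=0 → fast++
(s=2,f=6) a[fast]=0 → fast++
(s=2,f=7) a[fast]=0 → fast++
(s=2,f=8) a[fast]=0 → fast++
(s=2,f=9) a[fast]=1≠0 swap→a[2]=1 → slow++,fast++
(s=3,f=10) a[fast]=0 → fast++
(s=3,f=11) a[fast]=0 → fast++
(s=3,f=12) a[fast]=0 → fast++
(s=3,f=13) a[fast]=0 → fast++

[8, 6, 1, 0, 0, 0, 0, 0, 0, 0, 0, 0, 0, 0]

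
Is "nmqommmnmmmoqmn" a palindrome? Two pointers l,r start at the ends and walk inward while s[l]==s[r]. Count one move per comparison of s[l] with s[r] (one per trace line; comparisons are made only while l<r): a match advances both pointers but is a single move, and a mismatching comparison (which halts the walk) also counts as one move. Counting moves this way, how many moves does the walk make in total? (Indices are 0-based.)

7 moves

l=0 r=14: 'n'=='n', l++,r--
l=1 r=13: 'm'=='m', l++,r--
l=2 r=12: 'q'=='q', l++,r--
l=3 r=11: 'o'=='o', l++,r--
l=4 r=10: 'm'=='m', l++,r--
l=5 r=9: 'm'=='m', l++,r--
l=6 r=8: 'm'=='m', l++,r--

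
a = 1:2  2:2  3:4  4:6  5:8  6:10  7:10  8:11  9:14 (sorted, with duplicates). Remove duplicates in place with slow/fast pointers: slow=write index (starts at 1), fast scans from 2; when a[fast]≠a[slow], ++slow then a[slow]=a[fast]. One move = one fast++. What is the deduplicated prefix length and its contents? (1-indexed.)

(s=1,f=2) a[fast]=2=a[slow] dup → fast++
(s=1,f=3) a[fast]=4≠a[slow]=2 write a[2]=4 → slow++,fast++
(s=2,f=4) a[fast]=6≠a[slow]=4 write a[3]=6 → slow++,fast++
(s=3,f=5) a[fast]=8≠a[slow]=6 write a[4]=8 → slow++,fast++
(s=4,f=6) a[fast]=10≠a[slow]=8 write a[5]=10 → slow++,fast++
(s=5,f=7) a[fast]=10=a[slow] dup → fast++
(s=5,f=8) a[fast]=11≠a[slow]=10 write a[6]=11 → slow++,fast++
(s=6,f=9) a[fast]=14≠a[slow]=11 write a[7]=14 → slow++,fast++

length 7; prefix = [2, 4, 6, 8, 10, 11, 14]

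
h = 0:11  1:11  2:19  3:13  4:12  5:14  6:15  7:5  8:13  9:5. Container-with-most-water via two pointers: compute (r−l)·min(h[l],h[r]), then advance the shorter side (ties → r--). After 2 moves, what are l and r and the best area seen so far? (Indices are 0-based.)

l=1, r=8, best area=88

l=0 r=9: min(11,5)*9=45 best=45 *, r--
l=0 r=8: min(11,13)*8=88 best=88 *, l++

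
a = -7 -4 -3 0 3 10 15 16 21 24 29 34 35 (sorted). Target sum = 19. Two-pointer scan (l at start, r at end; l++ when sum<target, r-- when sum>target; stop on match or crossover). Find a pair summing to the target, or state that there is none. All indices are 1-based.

[1,13] -7+35=28 >19 → r--
[1,12] -7+34=27 >19 → r--
[1,11] -7+29=22 >19 → r--
[1,10] -7+24=17 <19 → l++
[2,10] -4+24=20 >19 → r--
[2,9] -4+21=17 <19 → l++
[3,9] -3+21=18 <19 → l++
[4,9] 0+21=21 >19 → r--
[4,8] 0+16=16 <19 → l++
[5,8] 3+16=19 → found

(3, 16)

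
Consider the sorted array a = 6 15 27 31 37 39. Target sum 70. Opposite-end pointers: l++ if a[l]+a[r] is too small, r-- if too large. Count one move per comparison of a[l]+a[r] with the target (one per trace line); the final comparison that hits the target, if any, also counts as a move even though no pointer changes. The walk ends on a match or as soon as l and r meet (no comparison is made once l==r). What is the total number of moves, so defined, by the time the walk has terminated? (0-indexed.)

4 moves

l=0 r=5: 6+39=45 <70, l++
l=1 r=5: 15+39=54 <70, l++
l=2 r=5: 27+39=66 <70, l++
l=3 r=5: 31+39=70, found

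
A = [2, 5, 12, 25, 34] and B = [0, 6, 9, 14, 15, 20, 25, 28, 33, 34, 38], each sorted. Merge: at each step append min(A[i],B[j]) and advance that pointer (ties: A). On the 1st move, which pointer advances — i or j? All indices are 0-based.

i=0 j=0: A[i]=2>B[j]=0 take 0, j++

j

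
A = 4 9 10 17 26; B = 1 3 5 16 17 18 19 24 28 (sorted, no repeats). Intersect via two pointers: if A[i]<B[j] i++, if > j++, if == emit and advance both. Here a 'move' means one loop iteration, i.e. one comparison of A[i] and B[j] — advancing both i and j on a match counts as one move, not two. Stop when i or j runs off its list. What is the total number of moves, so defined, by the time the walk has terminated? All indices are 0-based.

12 moves

i=0 j=0: 4>1, j++
i=0 j=1: 4>3, j++
i=0 j=2: 4<5, i++
i=1 j=2: 9>5, j++
i=1 j=3: 9<16, i++
i=2 j=3: 10<16, i++
i=3 j=3: 17>16, j++
i=3 j=4: 17==17 emit, i++,j++
i=4 j=5: 26>18, j++
i=4 j=6: 26>19, j++
i=4 j=7: 26>24, j++
i=4 j=8: 26<28, i++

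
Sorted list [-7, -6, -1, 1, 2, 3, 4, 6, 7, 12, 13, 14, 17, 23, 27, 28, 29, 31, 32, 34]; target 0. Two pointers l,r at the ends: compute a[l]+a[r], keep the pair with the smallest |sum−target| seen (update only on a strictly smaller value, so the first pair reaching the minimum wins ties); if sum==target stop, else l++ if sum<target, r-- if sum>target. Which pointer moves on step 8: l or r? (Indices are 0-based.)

r

[0,19] -7+34=27 d=27 * → r--
[0,18] -7+32=25 d=25 * → r--
[0,17] -7+31=24 d=24 * → r--
[0,16] -7+29=22 d=22 * → r--
[0,15] -7+28=21 d=21 * → r--
[0,14] -7+27=20 d=20 * → r--
[0,13] -7+23=16 d=16 * → r--
[0,12] -7+17=10 d=10 * → r--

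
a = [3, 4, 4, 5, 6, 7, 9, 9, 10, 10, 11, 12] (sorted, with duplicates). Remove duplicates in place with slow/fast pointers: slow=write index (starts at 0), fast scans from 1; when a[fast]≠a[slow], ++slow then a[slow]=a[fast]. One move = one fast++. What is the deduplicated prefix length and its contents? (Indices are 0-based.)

slow=0 fast=1: a[fast]=4≠a[slow]=3 write a[1]=4, slow++,fast++
slow=1 fast=2: a[fast]=4=a[slow] dup, fast++
slow=1 fast=3: a[fast]=5≠a[slow]=4 write a[2]=5, slow++,fast++
slow=2 fast=4: a[fast]=6≠a[slow]=5 write a[3]=6, slow++,fast++
slow=3 fast=5: a[fast]=7≠a[slow]=6 write a[4]=7, slow++,fast++
slow=4 fast=6: a[fast]=9≠a[slow]=7 write a[5]=9, slow++,fast++
slow=5 fast=7: a[fast]=9=a[slow] dup, fast++
slow=5 fast=8: a[fast]=10≠a[slow]=9 write a[6]=10, slow++,fast++
slow=6 fast=9: a[fast]=10=a[slow] dup, fast++
slow=6 fast=10: a[fast]=11≠a[slow]=10 write a[7]=11, slow++,fast++
slow=7 fast=11: a[fast]=12≠a[slow]=11 write a[8]=12, slow++,fast++

length 9; prefix = [3, 4, 5, 6, 7, 9, 10, 11, 12]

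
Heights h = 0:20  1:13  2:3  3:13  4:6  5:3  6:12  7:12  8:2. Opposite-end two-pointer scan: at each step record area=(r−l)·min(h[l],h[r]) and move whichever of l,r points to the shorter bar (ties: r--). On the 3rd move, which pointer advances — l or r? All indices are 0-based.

[0,8] min(20,2)*8=16 best=16 * → r--
[0,7] min(20,12)*7=84 best=84 * → r--
[0,6] min(20,12)*6=72 best=84 → r--

r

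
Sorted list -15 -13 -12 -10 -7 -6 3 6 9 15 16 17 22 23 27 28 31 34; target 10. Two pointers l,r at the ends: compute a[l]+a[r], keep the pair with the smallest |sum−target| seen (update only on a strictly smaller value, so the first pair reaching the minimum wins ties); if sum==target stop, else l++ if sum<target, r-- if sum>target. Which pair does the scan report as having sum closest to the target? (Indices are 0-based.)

pair (-13, 23) with sum 10 (|Δ|=0)

l=0 r=17: -15+34=19 d=9 *, r--
l=0 r=16: -15+31=16 d=6 *, r--
l=0 r=15: -15+28=13 d=3 *, r--
l=0 r=14: -15+27=12 d=2 *, r--
l=0 r=13: -15+23=8 d=2, l++
l=1 r=13: -13+23=10 d=0 *, stop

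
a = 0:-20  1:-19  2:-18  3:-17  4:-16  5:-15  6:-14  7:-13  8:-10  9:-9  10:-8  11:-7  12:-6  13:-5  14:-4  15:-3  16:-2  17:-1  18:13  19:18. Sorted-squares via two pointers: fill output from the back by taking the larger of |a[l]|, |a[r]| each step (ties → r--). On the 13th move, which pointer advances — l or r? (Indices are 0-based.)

[0,19] |-20|>|18| out[19]=400 → l++
[1,19] |-19|>|18| out[18]=361 → l++
[2,19] |-18|<=|18| out[17]=324 → r--
[2,18] |-18|>|13| out[16]=324 → l++
[3,18] |-17|>|13| out[15]=289 → l++
[4,18] |-16|>|13| out[14]=256 → l++
[5,18] |-15|>|13| out[13]=225 → l++
[6,18] |-14|>|13| out[12]=196 → l++
[7,18] |-13|<=|13| out[11]=169 → r--
[7,17] |-13|>|-1| out[10]=169 → l++
[8,17] |-10|>|-1| out[9]=100 → l++
[9,17] |-9|>|-1| out[8]=81 → l++
[10,17] |-8|>|-1| out[7]=64 → l++

l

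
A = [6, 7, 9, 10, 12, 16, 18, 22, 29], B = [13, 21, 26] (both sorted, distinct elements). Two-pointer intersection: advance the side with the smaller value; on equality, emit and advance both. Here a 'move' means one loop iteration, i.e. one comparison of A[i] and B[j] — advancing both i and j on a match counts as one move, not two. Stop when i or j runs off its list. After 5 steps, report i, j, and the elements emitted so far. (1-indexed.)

[i=1,j=1] 6<13 → i++
[i=2,j=1] 7<13 → i++
[i=3,j=1] 9<13 → i++
[i=4,j=1] 10<13 → i++
[i=5,j=1] 12<13 → i++

i=6, j=1, emitted=[]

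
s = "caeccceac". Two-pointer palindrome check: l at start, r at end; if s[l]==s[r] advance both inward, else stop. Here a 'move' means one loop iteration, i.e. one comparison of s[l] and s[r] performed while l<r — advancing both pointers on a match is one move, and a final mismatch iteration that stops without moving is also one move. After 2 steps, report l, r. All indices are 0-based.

l=2, r=6

[0,8] 'c'=='c' → l++,r--
[1,7] 'a'=='a' → l++,r--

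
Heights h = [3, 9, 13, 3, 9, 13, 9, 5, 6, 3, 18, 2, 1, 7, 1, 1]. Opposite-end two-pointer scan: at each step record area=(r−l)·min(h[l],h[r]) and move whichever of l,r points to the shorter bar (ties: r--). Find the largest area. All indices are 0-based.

l=0 r=15: min(3,1)*15=15 best=15 *, r--
l=0 r=14: min(3,1)*14=14 best=15, r--
l=0 r=13: min(3,7)*13=39 best=39 *, l++
l=1 r=13: min(9,7)*12=84 best=84 *, r--
l=1 r=12: min(9,1)*11=11 best=84, r--
l=1 r=11: min(9,2)*10=20 best=84, r--
l=1 r=10: min(9,18)*9=81 best=84, l++
l=2 r=10: min(13,18)*8=104 best=104 *, l++
l=3 r=10: min(3,18)*7=21 best=104, l++
l=4 r=10: min(9,18)*6=54 best=104, l++
l=5 r=10: min(13,18)*5=65 best=104, l++
l=6 r=10: min(9,18)*4=36 best=104, l++
l=7 r=10: min(5,18)*3=15 best=104, l++
l=8 r=10: min(6,18)*2=12 best=104, l++
l=9 r=10: min(3,18)*1=3 best=104, l++

max area = 104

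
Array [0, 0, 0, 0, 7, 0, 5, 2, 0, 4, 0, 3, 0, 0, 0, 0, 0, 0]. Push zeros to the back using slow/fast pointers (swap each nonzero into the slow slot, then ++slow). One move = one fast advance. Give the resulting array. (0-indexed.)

slow=0 fast=0: a[fast]=0, fast++
slow=0 fast=1: a[fast]=0, fast++
slow=0 fast=2: a[fast]=0, fast++
slow=0 fast=3: a[fast]=0, fast++
slow=0 fast=4: a[fast]=7≠0 swap→a[0]=7, slow++,fast++
slow=1 fast=5: a[fast]=0, fast++
slow=1 fast=6: a[fast]=5≠0 swap→a[1]=5, slow++,fast++
slow=2 fast=7: a[fast]=2≠0 swap→a[2]=2, slow++,fast++
slow=3 fast=8: a[fast]=0, fast++
slow=3 fast=9: a[fast]=4≠0 swap→a[3]=4, slow++,fast++
slow=4 fast=10: a[fast]=0, fast++
slow=4 fast=11: a[fast]=3≠0 swap→a[4]=3, slow++,fast++
slow=5 fast=12: a[fast]=0, fast++
slow=5 fast=13: a[fast]=0, fast++
slow=5 fast=14: a[fast]=0, fast++
slow=5 fast=15: a[fast]=0, fast++
slow=5 fast=16: a[fast]=0, fast++
slow=5 fast=17: a[fast]=0, fast++

[7, 5, 2, 4, 3, 0, 0, 0, 0, 0, 0, 0, 0, 0, 0, 0, 0, 0]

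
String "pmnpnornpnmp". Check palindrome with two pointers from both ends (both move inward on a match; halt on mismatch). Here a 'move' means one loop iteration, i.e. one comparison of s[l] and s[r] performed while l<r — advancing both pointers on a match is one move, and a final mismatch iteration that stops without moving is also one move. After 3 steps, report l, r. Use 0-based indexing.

l=0 r=11: 'p'=='p', l++,r--
l=1 r=10: 'm'=='m', l++,r--
l=2 r=9: 'n'=='n', l++,r--

l=3, r=8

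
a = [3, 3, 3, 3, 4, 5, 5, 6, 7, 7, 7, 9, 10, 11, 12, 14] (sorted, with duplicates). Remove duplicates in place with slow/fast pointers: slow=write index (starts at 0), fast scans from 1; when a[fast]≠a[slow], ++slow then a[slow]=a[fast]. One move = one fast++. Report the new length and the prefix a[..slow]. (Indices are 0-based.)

slow=0 fast=1: a[fast]=3=a[slow] dup, fast++
slow=0 fast=2: a[fast]=3=a[slow] dup, fast++
slow=0 fast=3: a[fast]=3=a[slow] dup, fast++
slow=0 fast=4: a[fast]=4≠a[slow]=3 write a[1]=4, slow++,fast++
slow=1 fast=5: a[fast]=5≠a[slow]=4 write a[2]=5, slow++,fast++
slow=2 fast=6: a[fast]=5=a[slow] dup, fast++
slow=2 fast=7: a[fast]=6≠a[slow]=5 write a[3]=6, slow++,fast++
slow=3 fast=8: a[fast]=7≠a[slow]=6 write a[4]=7, slow++,fast++
slow=4 fast=9: a[fast]=7=a[slow] dup, fast++
slow=4 fast=10: a[fast]=7=a[slow] dup, fast++
slow=4 fast=11: a[fast]=9≠a[slow]=7 write a[5]=9, slow++,fast++
slow=5 fast=12: a[fast]=10≠a[slow]=9 write a[6]=10, slow++,fast++
slow=6 fast=13: a[fast]=11≠a[slow]=10 write a[7]=11, slow++,fast++
slow=7 fast=14: a[fast]=12≠a[slow]=11 write a[8]=12, slow++,fast++
slow=8 fast=15: a[fast]=14≠a[slow]=12 write a[9]=14, slow++,fast++

length 10; prefix = [3, 4, 5, 6, 7, 9, 10, 11, 12, 14]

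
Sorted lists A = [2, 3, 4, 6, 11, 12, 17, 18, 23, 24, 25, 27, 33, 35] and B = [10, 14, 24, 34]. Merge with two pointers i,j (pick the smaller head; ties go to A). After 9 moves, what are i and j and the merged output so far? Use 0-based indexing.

[i=0,j=0] A[i]=2<=B[j]=10 take 2 → i++
[i=1,j=0] A[i]=3<=B[j]=10 take 3 → i++
[i=2,j=0] A[i]=4<=B[j]=10 take 4 → i++
[i=3,j=0] A[i]=6<=B[j]=10 take 6 → i++
[i=4,j=0] A[i]=11>B[j]=10 take 10 → j++
[i=4,j=1] A[i]=11<=B[j]=14 take 11 → i++
[i=5,j=1] A[i]=12<=B[j]=14 take 12 → i++
[i=6,j=1] A[i]=17>B[j]=14 take 14 → j++
[i=6,j=2] A[i]=17<=B[j]=24 take 17 → i++

i=7, j=2, merged so far=[2, 3, 4, 6, 10, 11, 12, 14, 17]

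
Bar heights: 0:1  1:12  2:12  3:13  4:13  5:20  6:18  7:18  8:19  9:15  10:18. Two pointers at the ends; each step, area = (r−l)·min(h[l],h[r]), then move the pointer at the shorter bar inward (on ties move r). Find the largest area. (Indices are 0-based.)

max area = 108

l=0 r=10: min(1,18)*10=10 best=10 *, l++
l=1 r=10: min(12,18)*9=108 best=108 *, l++
l=2 r=10: min(12,18)*8=96 best=108, l++
l=3 r=10: min(13,18)*7=91 best=108, l++
l=4 r=10: min(13,18)*6=78 best=108, l++
l=5 r=10: min(20,18)*5=90 best=108, r--
l=5 r=9: min(20,15)*4=60 best=108, r--
l=5 r=8: min(20,19)*3=57 best=108, r--
l=5 r=7: min(20,18)*2=36 best=108, r--
l=5 r=6: min(20,18)*1=18 best=108, r--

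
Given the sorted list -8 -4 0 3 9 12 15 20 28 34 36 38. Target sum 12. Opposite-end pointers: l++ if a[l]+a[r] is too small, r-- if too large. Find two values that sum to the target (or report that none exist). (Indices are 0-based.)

(-8, 20)

l=0 r=11: -8+38=30 >12, r--
l=0 r=10: -8+36=28 >12, r--
l=0 r=9: -8+34=26 >12, r--
l=0 r=8: -8+28=20 >12, r--
l=0 r=7: -8+20=12, found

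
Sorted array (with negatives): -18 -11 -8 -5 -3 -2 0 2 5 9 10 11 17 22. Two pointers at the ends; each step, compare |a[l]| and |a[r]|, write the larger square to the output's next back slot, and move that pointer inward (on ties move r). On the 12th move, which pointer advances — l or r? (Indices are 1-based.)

l=1 r=14: |-18|<=|22| out[14]=484, r--
l=1 r=13: |-18|>|17| out[13]=324, l++
l=2 r=13: |-11|<=|17| out[12]=289, r--
l=2 r=12: |-11|<=|11| out[11]=121, r--
l=2 r=11: |-11|>|10| out[10]=121, l++
l=3 r=11: |-8|<=|10| out[9]=100, r--
l=3 r=10: |-8|<=|9| out[8]=81, r--
l=3 r=9: |-8|>|5| out[7]=64, l++
l=4 r=9: |-5|<=|5| out[6]=25, r--
l=4 r=8: |-5|>|2| out[5]=25, l++
l=5 r=8: |-3|>|2| out[4]=9, l++
l=6 r=8: |-2|<=|2| out[3]=4, r--

r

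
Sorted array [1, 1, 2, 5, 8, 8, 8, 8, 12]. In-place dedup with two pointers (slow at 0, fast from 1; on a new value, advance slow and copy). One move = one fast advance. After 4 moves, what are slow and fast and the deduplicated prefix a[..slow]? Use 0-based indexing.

slow=0 fast=1: a[fast]=1=a[slow] dup, fast++
slow=0 fast=2: a[fast]=2≠a[slow]=1 write a[1]=2, slow++,fast++
slow=1 fast=3: a[fast]=5≠a[slow]=2 write a[2]=5, slow++,fast++
slow=2 fast=4: a[fast]=8≠a[slow]=5 write a[3]=8, slow++,fast++

slow=3, fast=5, prefix=[1, 2, 5, 8]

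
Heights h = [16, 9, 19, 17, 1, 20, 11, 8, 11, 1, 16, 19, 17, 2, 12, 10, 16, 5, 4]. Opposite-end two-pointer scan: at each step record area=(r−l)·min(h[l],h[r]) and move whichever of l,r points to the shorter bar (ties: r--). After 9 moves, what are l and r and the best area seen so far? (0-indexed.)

l=0 r=18: min(16,4)*18=72 best=72 *, r--
l=0 r=17: min(16,5)*17=85 best=85 *, r--
l=0 r=16: min(16,16)*16=256 best=256 *, r--
l=0 r=15: min(16,10)*15=150 best=256, r--
l=0 r=14: min(16,12)*14=168 best=256, r--
l=0 r=13: min(16,2)*13=26 best=256, r--
l=0 r=12: min(16,17)*12=192 best=256, l++
l=1 r=12: min(9,17)*11=99 best=256, l++
l=2 r=12: min(19,17)*10=170 best=256, r--

l=2, r=11, best area=256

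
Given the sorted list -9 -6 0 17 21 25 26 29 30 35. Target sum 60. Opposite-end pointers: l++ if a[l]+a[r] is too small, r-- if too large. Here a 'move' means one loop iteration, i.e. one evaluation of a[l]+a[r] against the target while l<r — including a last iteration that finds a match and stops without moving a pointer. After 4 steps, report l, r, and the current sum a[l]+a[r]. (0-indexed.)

l=0 r=9: -9+35=26 <60, l++
l=1 r=9: -6+35=29 <60, l++
l=2 r=9: 0+35=35 <60, l++
l=3 r=9: 17+35=52 <60, l++

l=4, r=9, sum=56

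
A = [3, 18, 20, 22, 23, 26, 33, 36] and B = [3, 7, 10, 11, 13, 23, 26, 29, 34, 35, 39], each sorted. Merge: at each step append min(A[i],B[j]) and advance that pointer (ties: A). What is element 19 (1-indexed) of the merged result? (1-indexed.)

merged[19] = 39

[i=1,j=1] A[i]=3<=B[j]=3 take 3 → i++
[i=2,j=1] A[i]=18>B[j]=3 take 3 → j++
[i=2,j=2] A[i]=18>B[j]=7 take 7 → j++
[i=2,j=3] A[i]=18>B[j]=10 take 10 → j++
[i=2,j=4] A[i]=18>B[j]=11 take 11 → j++
[i=2,j=5] A[i]=18>B[j]=13 take 13 → j++
[i=2,j=6] A[i]=18<=B[j]=23 take 18 → i++
[i=3,j=6] A[i]=20<=B[j]=23 take 20 → i++
[i=4,j=6] A[i]=22<=B[j]=23 take 22 → i++
[i=5,j=6] A[i]=23<=B[j]=23 take 23 → i++
[i=6,j=6] A[i]=26>B[j]=23 take 23 → j++
[i=6,j=7] A[i]=26<=B[j]=26 take 26 → i++
[i=7,j=7] A[i]=33>B[j]=26 take 26 → j++
[i=7,j=8] A[i]=33>B[j]=29 take 29 → j++
[i=7,j=9] A[i]=33<=B[j]=34 take 33 → i++
[i=8,j=9] A[i]=36>B[j]=34 take 34 → j++
[i=8,j=10] A[i]=36>B[j]=35 take 35 → j++
[i=8,j=11] A[i]=36<=B[j]=39 take 36 → i++
[i=9,j=11] A done, take B[j]=39 → j++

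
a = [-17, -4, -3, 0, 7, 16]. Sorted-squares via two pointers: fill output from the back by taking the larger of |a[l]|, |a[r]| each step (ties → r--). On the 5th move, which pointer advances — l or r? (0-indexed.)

l

[0,5] |-17|>|16| out[5]=289 → l++
[1,5] |-4|<=|16| out[4]=256 → r--
[1,4] |-4|<=|7| out[3]=49 → r--
[1,3] |-4|>|0| out[2]=16 → l++
[2,3] |-3|>|0| out[1]=9 → l++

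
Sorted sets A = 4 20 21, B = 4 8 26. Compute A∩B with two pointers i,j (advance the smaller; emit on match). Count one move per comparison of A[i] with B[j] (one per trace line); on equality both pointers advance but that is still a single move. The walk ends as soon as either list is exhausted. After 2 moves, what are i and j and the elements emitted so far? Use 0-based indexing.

[i=0,j=0] 4==4 emit → i++,j++
[i=1,j=1] 20>8 → j++

i=1, j=2, emitted=[4]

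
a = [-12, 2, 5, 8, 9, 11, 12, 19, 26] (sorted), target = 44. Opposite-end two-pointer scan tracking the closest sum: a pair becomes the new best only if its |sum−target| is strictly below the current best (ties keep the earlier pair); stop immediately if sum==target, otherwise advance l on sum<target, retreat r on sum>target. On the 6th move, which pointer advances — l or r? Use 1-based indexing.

[1,9] -12+26=14 d=30 * → l++
[2,9] 2+26=28 d=16 * → l++
[3,9] 5+26=31 d=13 * → l++
[4,9] 8+26=34 d=10 * → l++
[5,9] 9+26=35 d=9 * → l++
[6,9] 11+26=37 d=7 * → l++

l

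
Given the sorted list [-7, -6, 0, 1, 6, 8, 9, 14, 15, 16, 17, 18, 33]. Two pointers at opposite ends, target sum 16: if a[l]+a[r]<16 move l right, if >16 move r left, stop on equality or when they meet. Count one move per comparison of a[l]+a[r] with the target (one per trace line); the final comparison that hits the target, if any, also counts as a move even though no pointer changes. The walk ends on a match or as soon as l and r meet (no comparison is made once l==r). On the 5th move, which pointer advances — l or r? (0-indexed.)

l=0 r=12: -7+33=26 >16, r--
l=0 r=11: -7+18=11 <16, l++
l=1 r=11: -6+18=12 <16, l++
l=2 r=11: 0+18=18 >16, r--
l=2 r=10: 0+17=17 >16, r--

r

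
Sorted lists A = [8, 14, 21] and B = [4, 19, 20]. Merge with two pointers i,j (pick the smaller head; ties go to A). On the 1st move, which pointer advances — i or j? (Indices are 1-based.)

j

[i=1,j=1] A[i]=8>B[j]=4 take 4 → j++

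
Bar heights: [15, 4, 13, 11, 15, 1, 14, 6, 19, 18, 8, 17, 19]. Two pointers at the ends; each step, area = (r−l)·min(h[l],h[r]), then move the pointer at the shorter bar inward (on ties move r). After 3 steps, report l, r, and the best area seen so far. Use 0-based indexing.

[0,12] min(15,19)*12=180 best=180 * → l++
[1,12] min(4,19)*11=44 best=180 → l++
[2,12] min(13,19)*10=130 best=180 → l++

l=3, r=12, best area=180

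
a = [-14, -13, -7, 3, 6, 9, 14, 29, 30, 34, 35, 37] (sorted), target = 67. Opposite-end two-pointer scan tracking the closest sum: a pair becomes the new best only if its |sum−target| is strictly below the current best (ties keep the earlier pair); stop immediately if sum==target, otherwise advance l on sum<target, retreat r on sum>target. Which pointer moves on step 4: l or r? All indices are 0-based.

[0,11] -14+37=23 d=44 * → l++
[1,11] -13+37=24 d=43 * → l++
[2,11] -7+37=30 d=37 * → l++
[3,11] 3+37=40 d=27 * → l++

l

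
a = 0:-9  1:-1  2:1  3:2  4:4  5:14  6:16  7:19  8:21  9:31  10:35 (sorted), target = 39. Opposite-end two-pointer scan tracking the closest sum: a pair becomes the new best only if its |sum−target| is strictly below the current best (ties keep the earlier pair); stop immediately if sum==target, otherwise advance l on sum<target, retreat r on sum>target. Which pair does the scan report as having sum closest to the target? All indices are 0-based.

l=0 r=10: -9+35=26 d=13 *, l++
l=1 r=10: -1+35=34 d=5 *, l++
l=2 r=10: 1+35=36 d=3 *, l++
l=3 r=10: 2+35=37 d=2 *, l++
l=4 r=10: 4+35=39 d=0 *, stop

pair (4, 35) with sum 39 (|Δ|=0)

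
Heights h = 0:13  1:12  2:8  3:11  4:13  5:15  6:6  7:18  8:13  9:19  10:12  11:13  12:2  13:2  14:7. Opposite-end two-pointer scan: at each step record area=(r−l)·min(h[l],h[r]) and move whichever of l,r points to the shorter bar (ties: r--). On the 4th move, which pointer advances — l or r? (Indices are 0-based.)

[0,14] min(13,7)*14=98 best=98 * → r--
[0,13] min(13,2)*13=26 best=98 → r--
[0,12] min(13,2)*12=24 best=98 → r--
[0,11] min(13,13)*11=143 best=143 * → r--

r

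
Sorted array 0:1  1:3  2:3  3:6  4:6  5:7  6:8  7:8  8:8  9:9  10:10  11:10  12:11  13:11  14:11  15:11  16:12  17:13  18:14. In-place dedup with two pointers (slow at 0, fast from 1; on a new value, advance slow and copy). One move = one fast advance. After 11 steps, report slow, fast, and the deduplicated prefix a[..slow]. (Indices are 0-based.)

slow=0 fast=1: a[fast]=3≠a[slow]=1 write a[1]=3, slow++,fast++
slow=1 fast=2: a[fast]=3=a[slow] dup, fast++
slow=1 fast=3: a[fast]=6≠a[slow]=3 write a[2]=6, slow++,fast++
slow=2 fast=4: a[fast]=6=a[slow] dup, fast++
slow=2 fast=5: a[fast]=7≠a[slow]=6 write a[3]=7, slow++,fast++
slow=3 fast=6: a[fast]=8≠a[slow]=7 write a[4]=8, slow++,fast++
slow=4 fast=7: a[fast]=8=a[slow] dup, fast++
slow=4 fast=8: a[fast]=8=a[slow] dup, fast++
slow=4 fast=9: a[fast]=9≠a[slow]=8 write a[5]=9, slow++,fast++
slow=5 fast=10: a[fast]=10≠a[slow]=9 write a[6]=10, slow++,fast++
slow=6 fast=11: a[fast]=10=a[slow] dup, fast++

slow=6, fast=12, prefix=[1, 3, 6, 7, 8, 9, 10]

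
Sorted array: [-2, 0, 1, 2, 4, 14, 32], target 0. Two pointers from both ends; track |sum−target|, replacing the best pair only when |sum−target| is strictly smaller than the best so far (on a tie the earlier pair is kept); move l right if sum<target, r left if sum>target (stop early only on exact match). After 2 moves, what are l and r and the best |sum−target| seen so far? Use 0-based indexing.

[0,6] -2+32=30 d=30 * → r--
[0,5] -2+14=12 d=12 * → r--

l=0, r=4, best |Δ|=12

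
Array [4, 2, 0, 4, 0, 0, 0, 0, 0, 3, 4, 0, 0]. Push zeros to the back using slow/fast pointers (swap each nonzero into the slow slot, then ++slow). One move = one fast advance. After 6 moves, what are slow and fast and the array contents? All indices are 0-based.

slow=0 fast=0: a[fast]=4≠0 swap→a[0]=4, slow++,fast++
slow=1 fast=1: a[fast]=2≠0 swap→a[1]=2, slow++,fast++
slow=2 fast=2: a[fast]=0, fast++
slow=2 fast=3: a[fast]=4≠0 swap→a[2]=4, slow++,fast++
slow=3 fast=4: a[fast]=0, fast++
slow=3 fast=5: a[fast]=0, fast++

slow=3, fast=6, a=[4, 2, 4, 0, 0, 0, 0, 0, 0, 3, 4, 0, 0]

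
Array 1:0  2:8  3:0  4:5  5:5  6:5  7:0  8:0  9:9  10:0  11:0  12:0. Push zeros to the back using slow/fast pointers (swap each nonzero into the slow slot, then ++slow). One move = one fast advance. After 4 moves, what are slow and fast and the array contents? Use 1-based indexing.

slow=3, fast=5, a=[8, 5, 0, 0, 5, 5, 0, 0, 9, 0, 0, 0]

(s=1,f=1) a[fast]=0 → fast++
(s=1,f=2) a[fast]=8≠0 swap→a[1]=8 → slow++,fast++
(s=2,f=3) a[fast]=0 → fast++
(s=2,f=4) a[fast]=5≠0 swap→a[2]=5 → slow++,fast++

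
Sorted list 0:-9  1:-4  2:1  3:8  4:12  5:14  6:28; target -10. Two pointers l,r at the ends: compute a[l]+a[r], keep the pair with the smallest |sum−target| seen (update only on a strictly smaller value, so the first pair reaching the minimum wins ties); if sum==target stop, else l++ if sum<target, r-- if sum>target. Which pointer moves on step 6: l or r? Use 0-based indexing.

l=0 r=6: -9+28=19 d=29 *, r--
l=0 r=5: -9+14=5 d=15 *, r--
l=0 r=4: -9+12=3 d=13 *, r--
l=0 r=3: -9+8=-1 d=9 *, r--
l=0 r=2: -9+1=-8 d=2 *, r--
l=0 r=1: -9+-4=-13 d=3, l++

l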